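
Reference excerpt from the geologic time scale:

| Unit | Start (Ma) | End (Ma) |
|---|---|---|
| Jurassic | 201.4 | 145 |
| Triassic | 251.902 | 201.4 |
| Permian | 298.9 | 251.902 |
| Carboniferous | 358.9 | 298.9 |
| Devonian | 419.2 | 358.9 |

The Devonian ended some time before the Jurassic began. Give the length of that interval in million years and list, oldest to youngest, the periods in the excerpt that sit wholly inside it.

End of Devonian = 358.9 Ma; start of Jurassic = 201.4 Ma.
Gap = 358.9 − 201.4 = 157.5 Myr.
Periods wholly inside 358.9–201.4 Ma: Carboniferous (358.9–298.9), Permian (298.9–251.902), Triassic (251.902–201.4).

157.5 million years; Carboniferous, Permian, Triassic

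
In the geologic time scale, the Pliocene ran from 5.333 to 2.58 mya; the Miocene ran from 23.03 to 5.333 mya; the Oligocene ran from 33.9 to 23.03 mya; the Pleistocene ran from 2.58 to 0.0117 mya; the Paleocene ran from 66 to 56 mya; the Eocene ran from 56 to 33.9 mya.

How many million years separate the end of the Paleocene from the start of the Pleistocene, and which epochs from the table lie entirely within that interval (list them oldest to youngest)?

53.42 million years; Eocene, Oligocene, Miocene, Pliocene

The Paleocene closes at 56 Ma and the Pleistocene opens at 2.58 Ma, so the interval is 56 − 2.58 = 53.42 Myr.
An epoch fits inside if it starts at or after 56 Ma and ends at or before 2.58 Ma; oldest first that gives Eocene, Oligocene, Miocene, Pliocene.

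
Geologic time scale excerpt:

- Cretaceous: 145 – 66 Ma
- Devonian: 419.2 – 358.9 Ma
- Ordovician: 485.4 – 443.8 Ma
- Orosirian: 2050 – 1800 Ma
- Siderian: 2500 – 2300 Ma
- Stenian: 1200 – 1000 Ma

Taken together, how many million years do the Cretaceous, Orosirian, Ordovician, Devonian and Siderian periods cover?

630.9 million years

Each duration: Cretaceous = 79; Orosirian = 250; Ordovician = 41.6; Devonian = 60.3; Siderian = 200.
Sum: 79 + 250 + 41.6 + 60.3 + 200 = 630.9 Myr.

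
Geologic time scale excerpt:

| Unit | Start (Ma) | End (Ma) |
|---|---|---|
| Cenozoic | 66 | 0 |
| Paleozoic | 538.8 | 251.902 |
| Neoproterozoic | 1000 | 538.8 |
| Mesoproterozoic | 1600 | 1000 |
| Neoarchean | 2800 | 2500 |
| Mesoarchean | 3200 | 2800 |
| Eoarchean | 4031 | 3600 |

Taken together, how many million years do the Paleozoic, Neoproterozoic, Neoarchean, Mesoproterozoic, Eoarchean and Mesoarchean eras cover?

2479.098 million years

Duration is start − end for each: (538.8 − 251.902) + (1000 − 538.8) + (2800 − 2500) + (1600 − 1000) + (4031 − 3600) + (3200 − 2800).
That is 286.898 + 461.2 + 300 + 600 + 431 + 400, which totals 2479.098 million years.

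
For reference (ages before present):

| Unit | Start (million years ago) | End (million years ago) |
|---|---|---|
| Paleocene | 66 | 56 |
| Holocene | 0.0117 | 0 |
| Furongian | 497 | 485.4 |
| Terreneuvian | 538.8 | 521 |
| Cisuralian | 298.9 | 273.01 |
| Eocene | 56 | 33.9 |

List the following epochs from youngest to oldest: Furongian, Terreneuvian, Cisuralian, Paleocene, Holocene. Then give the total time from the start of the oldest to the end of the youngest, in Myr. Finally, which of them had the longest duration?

Holocene, Paleocene, Cisuralian, Furongian, Terreneuvian; total span 538.8 Myr; longest is Cisuralian

Start ages (Ma): Terreneuvian 538.8, Furongian 497, Cisuralian 298.9, Paleocene 66, Holocene 0.0117.
Ordered youngest to oldest: Holocene, Paleocene, Cisuralian, Furongian, Terreneuvian.
Span = 538.8 − 0 = 538.8 Myr.
Durations: Terreneuvian 17.8, Furongian 11.6, Holocene 0.0117, Cisuralian 25.89, Paleocene 10 → longest is Cisuralian (25.89 Myr).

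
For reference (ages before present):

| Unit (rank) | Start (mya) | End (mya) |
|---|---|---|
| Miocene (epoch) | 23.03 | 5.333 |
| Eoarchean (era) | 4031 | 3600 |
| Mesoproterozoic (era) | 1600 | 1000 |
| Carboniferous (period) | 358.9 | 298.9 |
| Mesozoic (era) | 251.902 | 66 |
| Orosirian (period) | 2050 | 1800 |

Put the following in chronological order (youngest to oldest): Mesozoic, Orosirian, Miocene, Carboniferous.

The oldest of these is Orosirian (starts 2050 Ma) and the youngest is Miocene (ends 5.333 Ma).
In between, by decreasing start age: Carboniferous (358.9), Mesozoic (251.902).
Listing youngest first means reversing that sequence.

Miocene, Mesozoic, Carboniferous, Orosirian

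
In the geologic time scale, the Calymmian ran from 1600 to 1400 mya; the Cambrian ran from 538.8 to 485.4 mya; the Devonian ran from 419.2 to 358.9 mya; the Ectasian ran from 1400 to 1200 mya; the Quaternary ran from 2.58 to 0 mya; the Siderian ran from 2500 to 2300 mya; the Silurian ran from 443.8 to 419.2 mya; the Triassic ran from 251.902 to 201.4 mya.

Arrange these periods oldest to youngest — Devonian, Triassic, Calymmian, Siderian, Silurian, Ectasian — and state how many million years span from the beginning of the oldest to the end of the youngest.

From the excerpt: Devonian 419.2–358.9; Triassic 251.902–201.4; Calymmian 1600–1400; Siderian 2500–2300; Silurian 443.8–419.2; Ectasian 1400–1200 (Ma).
Larger Ma is earlier, so the oldest is Siderian and the youngest is Triassic; oldest to youngest: Siderian, Calymmian, Ectasian, Silurian, Devonian, Triassic.
Oldest start 2500 minus youngest end 201.4 gives 2298.6 Myr overall.

Siderian → Calymmian → Ectasian → Silurian → Devonian → Triassic; total span 2298.6 Myr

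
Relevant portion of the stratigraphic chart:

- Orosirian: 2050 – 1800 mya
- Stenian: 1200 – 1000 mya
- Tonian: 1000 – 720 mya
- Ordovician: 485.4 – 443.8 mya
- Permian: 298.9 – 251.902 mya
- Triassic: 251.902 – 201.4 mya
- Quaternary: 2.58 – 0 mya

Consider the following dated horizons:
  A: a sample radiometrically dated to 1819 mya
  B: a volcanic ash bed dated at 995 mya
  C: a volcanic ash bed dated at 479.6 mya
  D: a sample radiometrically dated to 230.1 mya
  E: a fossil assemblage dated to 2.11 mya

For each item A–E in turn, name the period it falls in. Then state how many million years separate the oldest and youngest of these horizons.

A — Orosirian; B — Tonian; C — Ordovician; D — Triassic; E — Quaternary; span 1816.89 million years

A: 1819 Ma lies in 2050–1800 Ma, so Orosirian.
B: 995 Ma lies in 1000–720 Ma, so Tonian.
C: 479.6 Ma lies in 485.4–443.8 Ma, so Ordovician.
D: 230.1 Ma lies in 251.902–201.4 Ma, so Triassic.
E: 2.11 Ma lies in 2.58–0 Ma, so Quaternary.
Oldest = 1819 Ma, youngest = 2.11 Ma → span 1816.89 Myr.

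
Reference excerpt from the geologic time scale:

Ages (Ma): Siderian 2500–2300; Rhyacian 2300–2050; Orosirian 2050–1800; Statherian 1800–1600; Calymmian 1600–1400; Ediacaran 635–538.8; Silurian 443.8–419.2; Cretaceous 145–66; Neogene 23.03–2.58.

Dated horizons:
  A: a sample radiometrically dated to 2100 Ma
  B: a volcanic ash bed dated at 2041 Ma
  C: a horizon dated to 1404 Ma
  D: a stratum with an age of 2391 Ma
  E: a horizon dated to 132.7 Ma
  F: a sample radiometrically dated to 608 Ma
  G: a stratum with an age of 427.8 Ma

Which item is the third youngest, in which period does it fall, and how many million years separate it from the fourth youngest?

F, in the Ediacaran; 796 million years to C

Smaller Ma means younger, so youngest first: E 132.7 < G 427.8 < F 608 < C 1404 < B 2041 < A 2100 < D 2391.
Counting 3 along gives F (608 Ma); the excerpt puts that inside the Ediacaran, 635–538.8 Ma.
Next in line is C (1404 Ma), and 1404 − 608 = 796 Myr.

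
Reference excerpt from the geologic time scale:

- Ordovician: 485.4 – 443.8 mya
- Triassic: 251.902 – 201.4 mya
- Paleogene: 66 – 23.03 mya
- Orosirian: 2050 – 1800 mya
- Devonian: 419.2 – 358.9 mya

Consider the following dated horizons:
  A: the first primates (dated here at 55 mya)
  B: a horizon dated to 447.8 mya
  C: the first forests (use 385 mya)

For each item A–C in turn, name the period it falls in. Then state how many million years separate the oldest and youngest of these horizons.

A — Paleogene; B — Ordovician; C — Devonian; span 392.8 million years

Match each age against the start–end ranges in the excerpt: A = 55 Ma → Paleogene (66–23.03); B = 447.8 Ma → Ordovician (485.4–443.8); C = 385 Ma → Devonian (419.2–358.9).
The largest age is 447.8 Ma and the smallest is 55 Ma; their difference is 392.8 Myr.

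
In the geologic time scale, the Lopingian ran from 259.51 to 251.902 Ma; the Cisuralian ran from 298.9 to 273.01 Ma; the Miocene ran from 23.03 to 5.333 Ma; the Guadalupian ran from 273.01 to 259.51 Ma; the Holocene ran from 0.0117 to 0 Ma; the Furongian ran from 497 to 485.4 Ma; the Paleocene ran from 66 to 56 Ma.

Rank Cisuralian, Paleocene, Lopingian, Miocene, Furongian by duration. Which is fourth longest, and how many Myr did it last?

Durations: Cisuralian 25.89; Paleocene 10; Lopingian 7.608; Miocene 17.697; Furongian 11.6 Myr.
Sorted longest-first: Cisuralian (25.89), Miocene (17.697), Furongian (11.6), Paleocene (10), Lopingian (7.608).
The fourth longest is Paleocene at 10 Myr.

Paleocene, 10 million years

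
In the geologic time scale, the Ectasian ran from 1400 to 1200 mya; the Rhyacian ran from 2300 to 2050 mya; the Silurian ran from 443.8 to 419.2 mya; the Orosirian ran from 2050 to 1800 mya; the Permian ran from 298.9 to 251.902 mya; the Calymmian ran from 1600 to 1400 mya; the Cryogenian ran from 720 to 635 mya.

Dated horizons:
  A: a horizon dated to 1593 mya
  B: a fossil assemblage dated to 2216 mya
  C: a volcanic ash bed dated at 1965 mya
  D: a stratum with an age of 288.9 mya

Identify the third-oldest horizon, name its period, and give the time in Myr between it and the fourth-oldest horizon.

A, in the Calymmian; 1304.1 million years to D

Sorted oldest-first by Ma: B (2216), C (1965), A (1593), D (288.9).
The third oldest is A at 1593 Ma, which lies in 1600–1400 Ma: the Calymmian.
The fourth oldest is D at 288.9 Ma; separation = |1593 − 288.9| = 1304.1 Myr.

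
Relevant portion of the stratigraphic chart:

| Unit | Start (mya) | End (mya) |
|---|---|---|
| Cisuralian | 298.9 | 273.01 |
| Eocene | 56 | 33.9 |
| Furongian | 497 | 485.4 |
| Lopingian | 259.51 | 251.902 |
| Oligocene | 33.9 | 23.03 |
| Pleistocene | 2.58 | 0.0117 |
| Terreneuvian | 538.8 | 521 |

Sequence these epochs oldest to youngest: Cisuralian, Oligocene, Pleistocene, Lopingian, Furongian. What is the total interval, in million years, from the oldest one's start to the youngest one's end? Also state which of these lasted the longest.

Start ages (Ma): Furongian 497, Cisuralian 298.9, Lopingian 259.51, Oligocene 33.9, Pleistocene 2.58.
Ordered oldest to youngest: Furongian, Cisuralian, Lopingian, Oligocene, Pleistocene.
Span = 497 − 0.0117 = 496.9883 Myr.
Durations: Furongian 11.6, Oligocene 10.87, Pleistocene 2.5683, Cisuralian 25.89, Lopingian 7.608 → longest is Cisuralian (25.89 Myr).

Furongian, Cisuralian, Lopingian, Oligocene, Pleistocene; total span 496.9883 Myr; longest is Cisuralian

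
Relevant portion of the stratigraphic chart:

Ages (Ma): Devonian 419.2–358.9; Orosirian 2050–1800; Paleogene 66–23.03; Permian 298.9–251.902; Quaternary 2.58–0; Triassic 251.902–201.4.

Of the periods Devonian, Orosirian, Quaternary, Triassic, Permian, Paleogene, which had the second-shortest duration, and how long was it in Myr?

Paleogene, 42.97 million years

Start − end for each: Devonian 419.2 − 358.9 = 60.3; Orosirian 2050 − 1800 = 250; Quaternary 2.58 − 0 = 2.58; Triassic 251.902 − 201.4 = 50.502; Permian 298.9 − 251.902 = 46.998; Paleogene 66 − 23.03 = 42.97.
Ranking these from shortest: Quaternary < Paleogene < Permian < Triassic < Devonian < Orosirian.
Position 2 in that ranking is Paleogene, which lasted 42.97 Myr.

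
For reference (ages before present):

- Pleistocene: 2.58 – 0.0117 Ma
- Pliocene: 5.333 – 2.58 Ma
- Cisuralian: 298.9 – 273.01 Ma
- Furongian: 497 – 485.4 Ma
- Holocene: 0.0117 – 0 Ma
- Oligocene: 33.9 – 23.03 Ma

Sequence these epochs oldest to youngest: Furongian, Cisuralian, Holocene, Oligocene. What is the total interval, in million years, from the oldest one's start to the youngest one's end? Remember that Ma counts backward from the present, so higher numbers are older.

Furongian → Cisuralian → Oligocene → Holocene; total span 497 Myr

Start ages (Ma): Furongian 497, Cisuralian 298.9, Oligocene 33.9, Holocene 0.0117.
Ordered oldest to youngest: Furongian, Cisuralian, Oligocene, Holocene.
Span = 497 − 0 = 497 Myr.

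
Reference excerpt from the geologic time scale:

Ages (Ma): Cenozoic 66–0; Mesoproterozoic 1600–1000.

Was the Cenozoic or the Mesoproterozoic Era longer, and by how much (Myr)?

Mesoproterozoic, by 534 million years

Cenozoic: 66 − 0 = 66 Myr.
Mesoproterozoic: 1600 − 1000 = 600 Myr.
Difference: 600 − 66 = 534 Myr, so the Mesoproterozoic was longer.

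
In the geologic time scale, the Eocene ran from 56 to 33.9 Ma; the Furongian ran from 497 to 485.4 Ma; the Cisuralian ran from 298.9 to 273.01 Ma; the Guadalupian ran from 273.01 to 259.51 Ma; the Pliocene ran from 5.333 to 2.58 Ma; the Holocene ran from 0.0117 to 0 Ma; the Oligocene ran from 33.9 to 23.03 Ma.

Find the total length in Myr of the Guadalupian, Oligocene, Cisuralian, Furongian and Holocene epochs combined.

Duration is start − end for each: (273.01 − 259.51) + (33.9 − 23.03) + (298.9 − 273.01) + (497 − 485.4) + (0.0117 − 0).
That is 13.5 + 10.87 + 25.89 + 11.6 + 0.0117, which totals 61.8717 million years.

61.8717 million years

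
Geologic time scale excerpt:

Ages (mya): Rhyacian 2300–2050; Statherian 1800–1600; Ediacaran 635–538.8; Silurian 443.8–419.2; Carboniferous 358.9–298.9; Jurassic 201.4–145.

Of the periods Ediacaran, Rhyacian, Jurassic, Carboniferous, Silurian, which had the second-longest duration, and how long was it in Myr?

Durations: Ediacaran 96.2; Rhyacian 250; Jurassic 56.4; Carboniferous 60; Silurian 24.6 Myr.
Sorted longest-first: Rhyacian (250), Ediacaran (96.2), Carboniferous (60), Jurassic (56.4), Silurian (24.6).
The second longest is Ediacaran at 96.2 Myr.

Ediacaran, 96.2 million years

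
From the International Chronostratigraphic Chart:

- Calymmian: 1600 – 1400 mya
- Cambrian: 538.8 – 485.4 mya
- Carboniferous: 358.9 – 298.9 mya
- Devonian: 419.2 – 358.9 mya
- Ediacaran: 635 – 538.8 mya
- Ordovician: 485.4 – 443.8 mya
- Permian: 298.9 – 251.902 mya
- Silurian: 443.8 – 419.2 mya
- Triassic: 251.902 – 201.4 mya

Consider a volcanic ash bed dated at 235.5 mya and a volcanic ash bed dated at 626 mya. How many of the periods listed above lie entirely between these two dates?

626 Ma sits inside the Ediacaran (635–538.8) and 235.5 Ma inside the Triassic (251.902–201.4); neither of those is wholly between the two dates.
The listed periods lying completely between them are Cambrian, Ordovician, Silurian, Devonian, Carboniferous, Permian — 6 in all.

6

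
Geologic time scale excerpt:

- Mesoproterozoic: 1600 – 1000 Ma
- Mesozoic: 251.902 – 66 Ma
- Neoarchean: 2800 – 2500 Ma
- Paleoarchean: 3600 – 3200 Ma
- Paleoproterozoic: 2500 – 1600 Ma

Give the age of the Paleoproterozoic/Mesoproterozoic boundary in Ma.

1600 Ma

The Paleoproterozoic ends and the Mesoproterozoic begins at 1600 Ma.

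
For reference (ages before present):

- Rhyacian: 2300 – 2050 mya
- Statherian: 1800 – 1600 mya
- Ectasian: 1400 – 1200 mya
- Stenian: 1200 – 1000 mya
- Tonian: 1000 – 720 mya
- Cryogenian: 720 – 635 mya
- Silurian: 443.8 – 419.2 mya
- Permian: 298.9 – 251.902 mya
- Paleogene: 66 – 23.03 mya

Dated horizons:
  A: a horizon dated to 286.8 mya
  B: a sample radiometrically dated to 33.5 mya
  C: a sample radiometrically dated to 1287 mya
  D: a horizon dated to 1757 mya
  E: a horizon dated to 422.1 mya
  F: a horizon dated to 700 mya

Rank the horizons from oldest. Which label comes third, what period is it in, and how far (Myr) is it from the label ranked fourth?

Larger Ma means older, so oldest first: D 1757 > C 1287 > F 700 > E 422.1 > A 286.8 > B 33.5.
Counting 3 along gives F (700 Ma); the excerpt puts that inside the Cryogenian, 720–635 Ma.
Next in line is E (422.1 Ma), and 700 − 422.1 = 277.9 Myr.

F, in the Cryogenian; 277.9 million years to E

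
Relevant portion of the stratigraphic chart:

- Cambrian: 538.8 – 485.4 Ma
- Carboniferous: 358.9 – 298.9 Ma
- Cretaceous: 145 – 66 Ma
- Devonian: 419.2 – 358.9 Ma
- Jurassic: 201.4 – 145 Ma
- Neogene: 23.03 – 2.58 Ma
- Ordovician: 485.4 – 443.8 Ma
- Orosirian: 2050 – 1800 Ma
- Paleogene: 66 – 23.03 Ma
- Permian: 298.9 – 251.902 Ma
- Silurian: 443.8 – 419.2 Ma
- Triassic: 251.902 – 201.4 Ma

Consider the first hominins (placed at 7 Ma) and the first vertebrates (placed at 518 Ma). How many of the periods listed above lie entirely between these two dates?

9

The older date is 518 Ma and the younger is 7 Ma.
Periods with start < 518 and end > 7 Ma: Ordovician (485.4–443.8), Silurian (443.8–419.2), Devonian (419.2–358.9), Carboniferous (358.9–298.9), Permian (298.9–251.902), Triassic (251.902–201.4), Jurassic (201.4–145), Cretaceous (145–66), Paleogene (66–23.03).
That is 9 complete periods.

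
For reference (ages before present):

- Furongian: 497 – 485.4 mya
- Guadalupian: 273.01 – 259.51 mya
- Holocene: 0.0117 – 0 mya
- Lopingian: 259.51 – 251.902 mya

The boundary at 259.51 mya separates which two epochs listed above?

Guadalupian and Lopingian

The Guadalupian ends at 259.51 mya and the Lopingian begins at 259.51 mya, so they share that boundary.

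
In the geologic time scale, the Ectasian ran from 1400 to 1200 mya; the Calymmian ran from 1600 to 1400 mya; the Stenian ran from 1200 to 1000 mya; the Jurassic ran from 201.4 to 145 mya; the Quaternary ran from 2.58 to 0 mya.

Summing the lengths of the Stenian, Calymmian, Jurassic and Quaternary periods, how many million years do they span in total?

Each duration: Stenian = 200; Calymmian = 200; Jurassic = 56.4; Quaternary = 2.58.
Sum: 200 + 200 + 56.4 + 2.58 = 458.98 Myr.

458.98 million years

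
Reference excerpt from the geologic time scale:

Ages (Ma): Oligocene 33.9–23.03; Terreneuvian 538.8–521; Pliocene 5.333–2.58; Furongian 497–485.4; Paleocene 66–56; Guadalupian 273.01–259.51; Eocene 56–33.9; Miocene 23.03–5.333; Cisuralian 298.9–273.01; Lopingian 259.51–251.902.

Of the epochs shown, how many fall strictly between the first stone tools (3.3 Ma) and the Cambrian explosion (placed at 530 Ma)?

The older date is 530 Ma and the younger is 3.3 Ma.
Epochs with start < 530 and end > 3.3 Ma: Furongian (497–485.4), Cisuralian (298.9–273.01), Guadalupian (273.01–259.51), Lopingian (259.51–251.902), Paleocene (66–56), Eocene (56–33.9), Oligocene (33.9–23.03), Miocene (23.03–5.333).
That is 8 complete epochs.

8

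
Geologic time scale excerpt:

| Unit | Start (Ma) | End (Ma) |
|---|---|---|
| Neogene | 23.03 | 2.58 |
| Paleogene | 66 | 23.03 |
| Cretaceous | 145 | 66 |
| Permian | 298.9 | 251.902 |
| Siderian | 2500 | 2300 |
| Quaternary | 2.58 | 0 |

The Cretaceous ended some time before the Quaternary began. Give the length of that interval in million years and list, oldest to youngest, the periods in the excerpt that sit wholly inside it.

End of Cretaceous = 66 Ma; start of Quaternary = 2.58 Ma.
Gap = 66 − 2.58 = 63.42 Myr.
Periods wholly inside 66–2.58 Ma: Paleogene (66–23.03), Neogene (23.03–2.58).

63.42 million years; Paleogene, Neogene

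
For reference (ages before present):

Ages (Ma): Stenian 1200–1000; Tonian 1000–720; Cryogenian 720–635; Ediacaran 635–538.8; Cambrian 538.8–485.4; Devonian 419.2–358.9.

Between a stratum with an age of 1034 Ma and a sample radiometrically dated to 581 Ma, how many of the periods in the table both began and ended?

1034 Ma sits inside the Stenian (1200–1000) and 581 Ma inside the Ediacaran (635–538.8); neither of those is wholly between the two dates.
The listed periods lying completely between them are Tonian, Cryogenian — 2 in all.

2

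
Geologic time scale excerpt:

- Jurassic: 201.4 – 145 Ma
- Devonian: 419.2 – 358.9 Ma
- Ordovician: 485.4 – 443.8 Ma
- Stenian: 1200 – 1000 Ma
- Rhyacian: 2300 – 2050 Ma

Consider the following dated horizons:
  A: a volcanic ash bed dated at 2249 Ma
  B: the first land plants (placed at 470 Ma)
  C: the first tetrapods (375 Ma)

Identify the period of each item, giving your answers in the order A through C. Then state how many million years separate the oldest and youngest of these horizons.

A — Rhyacian; B — Ordovician; C — Devonian; span 1874 million years

A: 2249 Ma lies in 2300–2050 Ma, so Rhyacian.
B: 470 Ma lies in 485.4–443.8 Ma, so Ordovician.
C: 375 Ma lies in 419.2–358.9 Ma, so Devonian.
Oldest = 2249 Ma, youngest = 375 Ma → span 1874 Myr.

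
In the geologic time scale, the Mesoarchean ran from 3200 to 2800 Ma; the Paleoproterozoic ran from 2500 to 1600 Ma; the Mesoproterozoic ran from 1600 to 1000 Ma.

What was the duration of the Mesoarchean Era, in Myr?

400 million years

3200 − 2800 = 400 million years.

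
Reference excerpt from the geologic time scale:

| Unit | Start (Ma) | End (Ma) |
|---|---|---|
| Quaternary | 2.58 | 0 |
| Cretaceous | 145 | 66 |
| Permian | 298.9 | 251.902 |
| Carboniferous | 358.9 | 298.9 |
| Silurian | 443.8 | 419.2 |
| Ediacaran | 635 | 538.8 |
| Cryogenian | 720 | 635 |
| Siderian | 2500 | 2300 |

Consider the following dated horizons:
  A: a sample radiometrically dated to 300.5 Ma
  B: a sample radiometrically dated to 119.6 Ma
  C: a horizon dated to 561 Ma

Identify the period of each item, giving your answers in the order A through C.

A: 300.5 Ma lies in 358.9–298.9 Ma, so Carboniferous.
B: 119.6 Ma lies in 145–66 Ma, so Cretaceous.
C: 561 Ma lies in 635–538.8 Ma, so Ediacaran.

A — Carboniferous; B — Cretaceous; C — Ediacaran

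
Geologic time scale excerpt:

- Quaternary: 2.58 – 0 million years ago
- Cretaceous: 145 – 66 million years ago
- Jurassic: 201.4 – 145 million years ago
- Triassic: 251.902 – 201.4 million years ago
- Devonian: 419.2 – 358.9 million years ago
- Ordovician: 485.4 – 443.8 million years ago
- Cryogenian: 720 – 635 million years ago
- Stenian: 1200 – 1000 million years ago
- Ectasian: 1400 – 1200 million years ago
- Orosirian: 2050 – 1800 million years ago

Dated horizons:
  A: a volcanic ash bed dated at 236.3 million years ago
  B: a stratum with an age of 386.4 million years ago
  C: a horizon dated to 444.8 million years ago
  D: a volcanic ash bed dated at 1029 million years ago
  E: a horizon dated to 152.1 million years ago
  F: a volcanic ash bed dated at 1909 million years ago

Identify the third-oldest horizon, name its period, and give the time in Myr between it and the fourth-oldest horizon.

C, in the Ordovician; 58.4 million years to B

Larger Ma means older, so oldest first: F 1909 > D 1029 > C 444.8 > B 386.4 > A 236.3 > E 152.1.
Counting 3 along gives C (444.8 Ma); the excerpt puts that inside the Ordovician, 485.4–443.8 Ma.
Next in line is B (386.4 Ma), and 444.8 − 386.4 = 58.4 Myr.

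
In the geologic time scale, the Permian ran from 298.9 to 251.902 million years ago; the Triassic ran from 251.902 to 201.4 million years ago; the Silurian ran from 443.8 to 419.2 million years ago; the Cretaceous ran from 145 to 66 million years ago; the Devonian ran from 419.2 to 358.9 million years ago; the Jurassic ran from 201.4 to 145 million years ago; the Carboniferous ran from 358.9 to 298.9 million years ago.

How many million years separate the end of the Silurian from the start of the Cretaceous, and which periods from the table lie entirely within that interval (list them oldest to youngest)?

274.2 million years; Devonian, Carboniferous, Permian, Triassic, Jurassic

The Silurian closes at 419.2 Ma and the Cretaceous opens at 145 Ma, so the interval is 419.2 − 145 = 274.2 Myr.
A period fits inside if it starts at or after 419.2 Ma and ends at or before 145 Ma; oldest first that gives Devonian, Carboniferous, Permian, Triassic, Jurassic.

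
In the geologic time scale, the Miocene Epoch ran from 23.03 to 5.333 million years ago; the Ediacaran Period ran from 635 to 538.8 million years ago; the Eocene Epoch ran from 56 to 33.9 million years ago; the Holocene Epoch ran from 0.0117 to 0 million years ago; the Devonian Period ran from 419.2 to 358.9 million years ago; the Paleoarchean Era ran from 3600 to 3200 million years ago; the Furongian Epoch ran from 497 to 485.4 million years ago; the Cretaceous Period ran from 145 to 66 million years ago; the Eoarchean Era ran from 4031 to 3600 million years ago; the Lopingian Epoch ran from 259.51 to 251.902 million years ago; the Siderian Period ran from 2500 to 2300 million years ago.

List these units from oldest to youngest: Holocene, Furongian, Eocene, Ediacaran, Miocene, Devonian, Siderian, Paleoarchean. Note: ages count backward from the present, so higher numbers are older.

The oldest of these is Paleoarchean (starts 3600 Ma) and the youngest is Holocene (ends 0 Ma).
In between, by decreasing start age: Siderian (2500), Ediacaran (635), Furongian (497), Devonian (419.2), Eocene (56), Miocene (23.03).

Paleoarchean, Siderian, Ediacaran, Furongian, Devonian, Eocene, Miocene, Holocene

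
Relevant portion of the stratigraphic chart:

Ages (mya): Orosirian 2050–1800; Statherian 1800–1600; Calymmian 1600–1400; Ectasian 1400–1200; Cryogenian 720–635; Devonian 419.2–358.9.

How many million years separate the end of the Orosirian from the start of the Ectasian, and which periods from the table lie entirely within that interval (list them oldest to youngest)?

400 million years; Statherian, Calymmian

The Orosirian closes at 1800 Ma and the Ectasian opens at 1400 Ma, so the interval is 1800 − 1400 = 400 Myr.
A period fits inside if it starts at or after 1800 Ma and ends at or before 1400 Ma; oldest first that gives Statherian, Calymmian.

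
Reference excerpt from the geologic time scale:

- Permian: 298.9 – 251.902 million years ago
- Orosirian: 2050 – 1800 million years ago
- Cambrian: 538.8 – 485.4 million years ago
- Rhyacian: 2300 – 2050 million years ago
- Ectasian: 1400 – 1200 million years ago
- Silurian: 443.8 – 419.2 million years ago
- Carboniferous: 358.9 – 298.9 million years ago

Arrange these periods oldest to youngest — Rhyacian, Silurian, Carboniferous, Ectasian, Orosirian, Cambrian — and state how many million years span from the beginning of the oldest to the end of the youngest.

Start ages (Ma): Rhyacian 2300, Orosirian 2050, Ectasian 1400, Cambrian 538.8, Silurian 443.8, Carboniferous 358.9.
Ordered oldest to youngest: Rhyacian, Orosirian, Ectasian, Cambrian, Silurian, Carboniferous.
Span = 2300 − 298.9 = 2001.1 Myr.

Rhyacian, Orosirian, Ectasian, Cambrian, Silurian, Carboniferous; total span 2001.1 Myr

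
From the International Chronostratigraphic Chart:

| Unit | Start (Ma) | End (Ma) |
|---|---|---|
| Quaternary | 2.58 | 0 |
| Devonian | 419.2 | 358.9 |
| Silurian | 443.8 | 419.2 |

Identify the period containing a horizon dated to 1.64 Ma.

1.64 Ma lies between 2.58 and 0 Ma, so it falls in the Quaternary.

Quaternary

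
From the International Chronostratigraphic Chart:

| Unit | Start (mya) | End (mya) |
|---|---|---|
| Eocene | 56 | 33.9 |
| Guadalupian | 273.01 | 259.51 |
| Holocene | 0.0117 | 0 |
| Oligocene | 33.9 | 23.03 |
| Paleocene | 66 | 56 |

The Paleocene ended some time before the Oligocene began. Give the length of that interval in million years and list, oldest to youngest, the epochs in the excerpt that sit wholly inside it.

22.1 million years; Eocene

End of Paleocene = 56 Ma; start of Oligocene = 33.9 Ma.
Gap = 56 − 33.9 = 22.1 Myr.
Epochs wholly inside 56–33.9 Ma: Eocene (56–33.9).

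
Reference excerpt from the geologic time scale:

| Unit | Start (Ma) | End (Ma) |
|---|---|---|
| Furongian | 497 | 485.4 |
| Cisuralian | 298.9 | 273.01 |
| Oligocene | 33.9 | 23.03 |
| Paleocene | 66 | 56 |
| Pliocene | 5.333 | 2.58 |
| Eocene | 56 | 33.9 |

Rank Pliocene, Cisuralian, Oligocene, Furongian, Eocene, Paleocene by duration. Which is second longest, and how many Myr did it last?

Eocene, 22.1 million years

Durations: Pliocene 2.753; Cisuralian 25.89; Oligocene 10.87; Furongian 11.6; Eocene 22.1; Paleocene 10 Myr.
Sorted longest-first: Cisuralian (25.89), Eocene (22.1), Furongian (11.6), Oligocene (10.87), Paleocene (10), Pliocene (2.753).
The second longest is Eocene at 22.1 Myr.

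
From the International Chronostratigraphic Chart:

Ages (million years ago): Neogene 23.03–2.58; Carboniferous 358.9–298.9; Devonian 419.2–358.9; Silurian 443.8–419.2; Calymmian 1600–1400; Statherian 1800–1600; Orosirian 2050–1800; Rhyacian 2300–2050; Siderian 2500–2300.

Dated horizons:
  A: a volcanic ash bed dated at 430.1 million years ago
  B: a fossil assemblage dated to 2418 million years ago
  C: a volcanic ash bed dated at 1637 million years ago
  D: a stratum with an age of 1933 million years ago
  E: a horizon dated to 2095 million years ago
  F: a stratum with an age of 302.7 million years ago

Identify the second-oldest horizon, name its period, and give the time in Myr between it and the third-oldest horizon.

Sorted oldest-first by Ma: B (2418), E (2095), D (1933), C (1637), A (430.1), F (302.7).
The second oldest is E at 2095 Ma, which lies in 2300–2050 Ma: the Rhyacian.
The third oldest is D at 1933 Ma; separation = |2095 − 1933| = 162 Myr.

E, in the Rhyacian; 162 million years to D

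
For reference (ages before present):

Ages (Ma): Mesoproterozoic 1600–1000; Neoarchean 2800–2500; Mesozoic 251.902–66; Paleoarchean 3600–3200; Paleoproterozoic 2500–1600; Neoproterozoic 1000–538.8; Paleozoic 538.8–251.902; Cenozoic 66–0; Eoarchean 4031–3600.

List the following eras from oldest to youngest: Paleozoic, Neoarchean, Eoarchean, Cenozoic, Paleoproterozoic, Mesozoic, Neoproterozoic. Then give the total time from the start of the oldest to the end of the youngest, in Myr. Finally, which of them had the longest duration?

Eoarchean → Neoarchean → Paleoproterozoic → Neoproterozoic → Paleozoic → Mesozoic → Cenozoic; total span 4031 Myr; longest is Paleoproterozoic

From the excerpt: Paleozoic 538.8–251.902; Neoarchean 2800–2500; Eoarchean 4031–3600; Cenozoic 66–0; Paleoproterozoic 2500–1600; Mesozoic 251.902–66; Neoproterozoic 1000–538.8 (Ma).
Larger Ma is earlier, so the oldest is Eoarchean and the youngest is Cenozoic; oldest to youngest: Eoarchean, Neoarchean, Paleoproterozoic, Neoproterozoic, Paleozoic, Mesozoic, Cenozoic.
Oldest start 4031 minus youngest end 0 gives 4031 Myr overall.
Individual lengths (start − end): Cenozoic 66; Eoarchean 431; Mesozoic 185.902; Neoarchean 300; Paleoproterozoic 900; Neoproterozoic 461.2; Paleozoic 286.898. The largest is Paleoproterozoic at 900 Myr.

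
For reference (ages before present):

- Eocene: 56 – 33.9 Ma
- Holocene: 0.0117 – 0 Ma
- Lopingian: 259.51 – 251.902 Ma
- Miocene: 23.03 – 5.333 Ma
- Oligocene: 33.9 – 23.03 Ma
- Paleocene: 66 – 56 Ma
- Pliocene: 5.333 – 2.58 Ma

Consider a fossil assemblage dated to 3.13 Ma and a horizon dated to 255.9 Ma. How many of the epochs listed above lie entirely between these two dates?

The older date is 255.9 Ma and the younger is 3.13 Ma.
Epochs with start < 255.9 and end > 3.13 Ma: Paleocene (66–56), Eocene (56–33.9), Oligocene (33.9–23.03), Miocene (23.03–5.333).
That is 4 complete epochs.

4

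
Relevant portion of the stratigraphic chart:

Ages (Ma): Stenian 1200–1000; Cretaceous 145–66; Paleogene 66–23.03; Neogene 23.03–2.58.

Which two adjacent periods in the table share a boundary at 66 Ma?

The Cretaceous ends at 66 Ma and the Paleogene begins at 66 Ma, so they share that boundary.

Cretaceous and Paleogene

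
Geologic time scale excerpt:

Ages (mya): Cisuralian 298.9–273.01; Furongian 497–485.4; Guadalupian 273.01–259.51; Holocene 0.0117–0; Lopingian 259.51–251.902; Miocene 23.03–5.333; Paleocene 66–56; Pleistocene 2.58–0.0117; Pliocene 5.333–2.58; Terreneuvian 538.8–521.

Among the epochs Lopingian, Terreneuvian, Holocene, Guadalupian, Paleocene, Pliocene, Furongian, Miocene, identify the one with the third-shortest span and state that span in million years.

Start − end for each: Lopingian 259.51 − 251.902 = 7.608; Terreneuvian 538.8 − 521 = 17.8; Holocene 0.0117 − 0 = 0.0117; Guadalupian 273.01 − 259.51 = 13.5; Paleocene 66 − 56 = 10; Pliocene 5.333 − 2.58 = 2.753; Furongian 497 − 485.4 = 11.6; Miocene 23.03 − 5.333 = 17.697.
Ranking these from shortest: Holocene < Pliocene < Lopingian < Paleocene < Furongian < Guadalupian < Miocene < Terreneuvian.
Position 3 in that ranking is Lopingian, which lasted 7.608 Myr.

Lopingian, 7.608 million years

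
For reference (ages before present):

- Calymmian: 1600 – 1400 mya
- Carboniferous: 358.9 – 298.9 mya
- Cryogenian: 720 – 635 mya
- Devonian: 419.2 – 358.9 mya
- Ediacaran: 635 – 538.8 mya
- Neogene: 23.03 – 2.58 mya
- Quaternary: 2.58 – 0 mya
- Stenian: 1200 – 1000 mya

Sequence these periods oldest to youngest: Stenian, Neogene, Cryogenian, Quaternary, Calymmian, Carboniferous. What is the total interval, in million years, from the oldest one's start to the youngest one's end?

Start ages (Ma): Calymmian 1600, Stenian 1200, Cryogenian 720, Carboniferous 358.9, Neogene 23.03, Quaternary 2.58.
Ordered oldest to youngest: Calymmian, Stenian, Cryogenian, Carboniferous, Neogene, Quaternary.
Span = 1600 − 0 = 1600 Myr.

Calymmian, Stenian, Cryogenian, Carboniferous, Neogene, Quaternary; total span 1600 Myr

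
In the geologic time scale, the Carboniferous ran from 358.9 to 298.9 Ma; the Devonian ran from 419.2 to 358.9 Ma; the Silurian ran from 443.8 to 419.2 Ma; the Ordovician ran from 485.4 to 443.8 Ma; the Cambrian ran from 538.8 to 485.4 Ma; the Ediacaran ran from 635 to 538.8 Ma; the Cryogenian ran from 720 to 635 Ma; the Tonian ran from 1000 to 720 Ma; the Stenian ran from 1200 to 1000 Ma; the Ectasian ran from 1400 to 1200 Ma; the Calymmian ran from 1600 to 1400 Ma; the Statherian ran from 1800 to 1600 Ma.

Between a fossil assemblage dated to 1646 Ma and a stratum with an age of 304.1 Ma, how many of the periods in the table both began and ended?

1646 Ma sits inside the Statherian (1800–1600) and 304.1 Ma inside the Carboniferous (358.9–298.9); neither of those is wholly between the two dates.
The listed periods lying completely between them are Calymmian, Ectasian, Stenian, Tonian, Cryogenian, Ediacaran, Cambrian, Ordovician, Silurian, Devonian — 10 in all.

10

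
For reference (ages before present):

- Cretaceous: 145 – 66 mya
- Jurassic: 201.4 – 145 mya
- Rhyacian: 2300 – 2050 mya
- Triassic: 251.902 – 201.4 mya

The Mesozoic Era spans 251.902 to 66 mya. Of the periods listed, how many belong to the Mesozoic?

3

Periods inside 251.902–66 Ma: Triassic, Jurassic, Cretaceous — 3 in total.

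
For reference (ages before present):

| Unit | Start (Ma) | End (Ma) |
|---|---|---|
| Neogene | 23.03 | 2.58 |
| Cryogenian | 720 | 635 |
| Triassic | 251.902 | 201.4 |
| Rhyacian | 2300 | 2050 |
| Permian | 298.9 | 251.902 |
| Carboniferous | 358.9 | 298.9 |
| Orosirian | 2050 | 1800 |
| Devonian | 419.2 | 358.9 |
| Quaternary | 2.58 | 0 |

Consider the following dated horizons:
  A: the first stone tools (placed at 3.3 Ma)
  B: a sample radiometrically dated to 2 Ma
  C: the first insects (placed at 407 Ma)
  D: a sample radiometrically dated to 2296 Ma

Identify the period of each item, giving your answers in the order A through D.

A — Neogene; B — Quaternary; C — Devonian; D — Rhyacian

A: 3.3 Ma lies in 23.03–2.58 Ma, so Neogene.
B: 2 Ma lies in 2.58–0 Ma, so Quaternary.
C: 407 Ma lies in 419.2–358.9 Ma, so Devonian.
D: 2296 Ma lies in 2300–2050 Ma, so Rhyacian.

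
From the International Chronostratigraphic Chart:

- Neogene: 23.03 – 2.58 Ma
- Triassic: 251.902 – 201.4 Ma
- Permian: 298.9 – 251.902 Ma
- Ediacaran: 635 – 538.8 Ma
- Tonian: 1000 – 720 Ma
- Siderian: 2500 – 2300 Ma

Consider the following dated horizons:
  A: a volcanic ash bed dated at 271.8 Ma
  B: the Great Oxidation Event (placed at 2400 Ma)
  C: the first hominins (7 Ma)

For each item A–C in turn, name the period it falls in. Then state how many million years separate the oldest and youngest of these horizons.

Match each age against the start–end ranges in the excerpt: A = 271.8 Ma → Permian (298.9–251.902); B = 2400 Ma → Siderian (2500–2300); C = 7 Ma → Neogene (23.03–2.58).
The largest age is 2400 Ma and the smallest is 7 Ma; their difference is 2393 Myr.

A — Permian; B — Siderian; C — Neogene; span 2393 million years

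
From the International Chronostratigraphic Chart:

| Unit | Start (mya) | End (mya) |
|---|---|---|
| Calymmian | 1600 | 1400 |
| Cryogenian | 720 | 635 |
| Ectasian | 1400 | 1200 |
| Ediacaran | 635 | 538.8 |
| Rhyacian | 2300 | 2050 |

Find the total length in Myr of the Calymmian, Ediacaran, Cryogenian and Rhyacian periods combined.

631.2 million years

Duration is start − end for each: (1600 − 1400) + (635 − 538.8) + (720 − 635) + (2300 − 2050).
That is 200 + 96.2 + 85 + 250, which totals 631.2 million years.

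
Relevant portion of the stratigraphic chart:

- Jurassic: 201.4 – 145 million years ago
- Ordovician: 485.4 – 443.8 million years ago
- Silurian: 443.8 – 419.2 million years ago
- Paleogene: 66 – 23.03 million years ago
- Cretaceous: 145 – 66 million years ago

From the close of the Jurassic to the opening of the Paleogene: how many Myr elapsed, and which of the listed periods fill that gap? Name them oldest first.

79 million years; Cretaceous

End of Jurassic = 145 Ma; start of Paleogene = 66 Ma.
Gap = 145 − 66 = 79 Myr.
Periods wholly inside 145–66 Ma: Cretaceous (145–66).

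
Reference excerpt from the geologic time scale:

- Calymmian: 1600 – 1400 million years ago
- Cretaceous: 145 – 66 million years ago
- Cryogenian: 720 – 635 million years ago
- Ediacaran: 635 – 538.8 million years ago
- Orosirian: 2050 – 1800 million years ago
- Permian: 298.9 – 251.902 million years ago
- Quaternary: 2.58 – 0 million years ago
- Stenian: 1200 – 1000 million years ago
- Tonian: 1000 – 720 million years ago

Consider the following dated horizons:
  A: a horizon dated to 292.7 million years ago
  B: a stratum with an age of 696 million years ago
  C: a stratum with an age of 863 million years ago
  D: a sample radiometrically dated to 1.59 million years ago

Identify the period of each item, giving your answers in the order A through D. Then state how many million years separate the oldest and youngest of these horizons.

A — Permian; B — Cryogenian; C — Tonian; D — Quaternary; span 861.41 million years

Match each age against the start–end ranges in the excerpt: A = 292.7 Ma → Permian (298.9–251.902); B = 696 Ma → Cryogenian (720–635); C = 863 Ma → Tonian (1000–720); D = 1.59 Ma → Quaternary (2.58–0).
The largest age is 863 Ma and the smallest is 1.59 Ma; their difference is 861.41 Myr.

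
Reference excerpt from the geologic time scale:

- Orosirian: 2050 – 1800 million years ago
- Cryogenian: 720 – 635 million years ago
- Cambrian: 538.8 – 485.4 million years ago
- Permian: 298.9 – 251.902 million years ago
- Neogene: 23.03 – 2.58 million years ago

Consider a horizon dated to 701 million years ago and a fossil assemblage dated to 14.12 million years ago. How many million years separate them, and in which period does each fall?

Elapsed time: 701 − 14.12 = 686.88 Myr.
701 Ma lies within 720–635 Ma: Cryogenian.
14.12 Ma lies within 23.03–2.58 Ma: Neogene.

686.88 million years apart; the first in the Cryogenian, the second in the Neogene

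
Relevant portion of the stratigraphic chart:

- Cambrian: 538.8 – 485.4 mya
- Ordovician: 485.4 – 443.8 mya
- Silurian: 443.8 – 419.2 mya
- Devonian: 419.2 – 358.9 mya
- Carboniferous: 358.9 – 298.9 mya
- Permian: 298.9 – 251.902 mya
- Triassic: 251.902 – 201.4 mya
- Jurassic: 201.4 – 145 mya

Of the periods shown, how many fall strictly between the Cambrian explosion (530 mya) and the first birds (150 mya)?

6

The older date is 530 Ma and the younger is 150 Ma.
Periods with start < 530 and end > 150 Ma: Ordovician (485.4–443.8), Silurian (443.8–419.2), Devonian (419.2–358.9), Carboniferous (358.9–298.9), Permian (298.9–251.902), Triassic (251.902–201.4).
That is 6 complete periods.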